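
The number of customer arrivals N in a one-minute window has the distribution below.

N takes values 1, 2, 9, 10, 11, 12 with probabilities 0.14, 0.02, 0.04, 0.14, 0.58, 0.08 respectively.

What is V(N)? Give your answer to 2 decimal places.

13.04

E[N] = (1)(0.14) + (2)(0.02) + (9)(0.04) + (10)(0.14) + (11)(0.58) + (12)(0.08) = 9.28
E[N²] = (1)²(0.14) + (2)²(0.02) + (9)²(0.04) + (10)²(0.14) + (11)²(0.58) + (12)²(0.08) = 99.16
V(N) = E[N²] − (E[N])² = 99.16 − (9.28)² = 13.0416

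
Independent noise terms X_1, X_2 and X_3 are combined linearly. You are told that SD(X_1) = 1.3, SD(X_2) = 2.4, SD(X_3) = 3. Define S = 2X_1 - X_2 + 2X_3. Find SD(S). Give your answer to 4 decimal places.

V(X_1) = 1.69, V(X_2) = 5.76, V(X_3) = 9
By independence, V(S) = (2)²V(X_1) + (-1)²V(X_2) + (2)²V(X_3)
= (2)²·1.69 + (-1)²·5.76 + (2)²·9 = 48.52
SD(S) = √48.52 ≈ 6.9656

6.9656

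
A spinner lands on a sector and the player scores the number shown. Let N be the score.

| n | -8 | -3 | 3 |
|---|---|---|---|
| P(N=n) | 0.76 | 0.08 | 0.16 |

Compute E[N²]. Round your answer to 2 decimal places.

E[N²] = (-8)²(0.76) + (-3)²(0.08) + (3)²(0.16) = 50.8

50.80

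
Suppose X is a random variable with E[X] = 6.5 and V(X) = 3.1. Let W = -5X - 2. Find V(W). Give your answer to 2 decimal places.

V(-5X - 2) = (-5)²·V(X) = 25·3.1 = 77.5

77.50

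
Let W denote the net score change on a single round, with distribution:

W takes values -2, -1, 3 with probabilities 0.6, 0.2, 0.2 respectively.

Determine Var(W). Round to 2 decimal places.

E[W] = (-2)(0.6) + (-1)(0.2) + (3)(0.2) = -0.8
E[W²] = (-2)²(0.6) + (-1)²(0.2) + (3)²(0.2) = 4.4
Var(W) = E[W²] − (E[W])² = 4.4 − (-0.8)² = 3.76

3.76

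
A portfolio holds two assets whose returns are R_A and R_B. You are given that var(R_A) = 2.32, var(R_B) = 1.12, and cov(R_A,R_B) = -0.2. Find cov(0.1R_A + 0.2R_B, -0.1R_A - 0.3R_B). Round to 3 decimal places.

-0.080

cov(0.1R_A + 0.2R_B, -0.1R_A - 0.3R_B) = (0.1)(-0.1)var(R_A) + (0.2)(-0.3)var(R_B) + [(0.1)(-0.3) + (0.2)(-0.1)]cov(R_A,R_B)
= -0.01·2.32 + -0.06·1.12 + -0.05·-0.2 = -0.0804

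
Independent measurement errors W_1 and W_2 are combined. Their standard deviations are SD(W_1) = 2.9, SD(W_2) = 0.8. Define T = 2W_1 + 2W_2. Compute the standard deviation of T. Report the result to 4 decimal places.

var(W_1) = 8.41, var(W_2) = 0.64
By independence, var(T) = (2)²var(W_1) + (2)²var(W_2)
= (2)²·8.41 + (2)²·0.64 = 36.2
SD(T) = √36.2 ≈ 6.0166

6.0166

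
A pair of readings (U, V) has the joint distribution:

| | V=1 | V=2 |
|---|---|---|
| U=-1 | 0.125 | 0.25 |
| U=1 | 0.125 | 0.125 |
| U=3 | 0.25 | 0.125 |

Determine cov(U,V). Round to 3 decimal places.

-0.250

E[U] = 1,  E[V] = 1.5
E[UV] = 1.25
cov(U,V) = E[UV] − E[U]E[V] = 1.25 − (1)(1.5) = -0.25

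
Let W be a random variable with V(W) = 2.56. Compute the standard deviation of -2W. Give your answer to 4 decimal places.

V(-2W) = (-2)²·2.56 = 10.24
SD(-2W) = √10.24 ≈ 3.2000

3.2000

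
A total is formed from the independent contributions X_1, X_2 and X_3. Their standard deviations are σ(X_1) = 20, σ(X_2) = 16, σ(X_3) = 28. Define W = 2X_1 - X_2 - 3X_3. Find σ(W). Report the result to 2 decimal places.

94.40

Var(X_1) = 400, Var(X_2) = 256, Var(X_3) = 784
By independence, Var(W) = (2)²Var(X_1) + (-1)²Var(X_2) + (-3)²Var(X_3)
= (2)²·400 + (-1)²·256 + (-3)²·784 = 8912
σ(W) = √8912 ≈ 94.40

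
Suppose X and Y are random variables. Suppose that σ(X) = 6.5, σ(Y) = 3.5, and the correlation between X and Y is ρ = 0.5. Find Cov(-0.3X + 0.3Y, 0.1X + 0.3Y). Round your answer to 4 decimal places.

-0.8475

V(X) = (6.5)² = 42.25;  V(Y) = (3.5)² = 12.25
Cov(X,Y) = ρ·σ(X)·σ(Y) = 0.5·6.5·3.5 = 11.375
Cov(-0.3X + 0.3Y, 0.1X + 0.3Y) = (-0.3)(0.1)V(X) + (0.3)(0.3)V(Y) + [(-0.3)(0.3) + (0.3)(0.1)]Cov(X,Y)
= -0.03·42.25 + 0.09·12.25 + -0.06·11.375 = -0.8475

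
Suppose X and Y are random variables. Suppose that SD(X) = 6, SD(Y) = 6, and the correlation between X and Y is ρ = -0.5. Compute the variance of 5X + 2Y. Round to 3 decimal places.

Var(X) = (6)² = 36;  Var(Y) = (6)² = 36
Cov(X,Y) = ρ·SD(X)·SD(Y) = -0.5·6·6 = -18
Var(5X + 2Y) = (5)²·Var(X) + (2)²·Var(Y) + 2·(5)·(2)·Cov(X,Y)
= 25·36 + 4·36 + 20·-18 = 684

684.000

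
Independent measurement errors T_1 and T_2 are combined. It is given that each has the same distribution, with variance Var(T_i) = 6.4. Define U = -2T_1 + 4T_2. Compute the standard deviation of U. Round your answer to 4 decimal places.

By independence, Var(U) = (-2)²Var(T_1) + (4)²Var(T_2)
= (-2)²·6.4 + (4)²·6.4 = 128
σ(U) = √128 ≈ 11.3137

11.3137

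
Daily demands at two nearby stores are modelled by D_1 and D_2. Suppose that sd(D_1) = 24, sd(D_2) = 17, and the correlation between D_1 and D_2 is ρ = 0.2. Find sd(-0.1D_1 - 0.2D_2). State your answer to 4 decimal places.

4.5370

var(D_1) = (24)² = 576;  var(D_2) = (17)² = 289
Cov(D_1,D_2) = ρ·sd(D_1)·sd(D_2) = 0.2·24·17 = 81.6
var(-0.1D_1 - 0.2D_2) = (-0.1)²·var(D_1) + (-0.2)²·var(D_2) + 2·(-0.1)·(-0.2)·Cov(D_1,D_2)
= 0.01·576 + 0.04·289 + 0.04·81.6 = 20.584
sd(-0.1D_1 - 0.2D_2) = √20.584 ≈ 4.5370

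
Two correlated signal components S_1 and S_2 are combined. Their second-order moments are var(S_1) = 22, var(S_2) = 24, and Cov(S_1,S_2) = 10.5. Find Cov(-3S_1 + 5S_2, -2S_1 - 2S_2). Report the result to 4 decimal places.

-150.0000

Cov(-3S_1 + 5S_2, -2S_1 - 2S_2) = (-3)(-2)var(S_1) + (5)(-2)var(S_2) + [(-3)(-2) + (5)(-2)]Cov(S_1,S_2)
= 6·22 + -10·24 + -4·10.5 = -150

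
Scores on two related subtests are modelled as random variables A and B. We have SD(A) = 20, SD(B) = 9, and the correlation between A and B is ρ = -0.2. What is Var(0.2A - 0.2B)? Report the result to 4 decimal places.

22.1200

Var(A) = (20)² = 400;  Var(B) = (9)² = 81
cov(A,B) = ρ·SD(A)·SD(B) = -0.2·20·9 = -36
Var(0.2A - 0.2B) = (0.2)²·Var(A) + (-0.2)²·Var(B) + 2·(0.2)·(-0.2)·cov(A,B)
= 0.04·400 + 0.04·81 + -0.08·-36 = 22.12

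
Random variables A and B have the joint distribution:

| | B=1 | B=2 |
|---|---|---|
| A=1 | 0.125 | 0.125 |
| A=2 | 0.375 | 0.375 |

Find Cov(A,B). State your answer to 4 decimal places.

0.0000

E[A] = 1.75,  E[B] = 1.5
E[AB] = 2.625
Cov(A,B) = E[AB] − E[A]E[B] = 2.625 − (1.75)(1.5) = 0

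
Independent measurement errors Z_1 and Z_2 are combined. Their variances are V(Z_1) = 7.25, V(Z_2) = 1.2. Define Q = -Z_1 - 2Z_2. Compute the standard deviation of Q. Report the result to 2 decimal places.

By independence, V(Q) = (-1)²V(Z_1) + (-2)²V(Z_2)
= (-1)²·7.25 + (-2)²·1.2 = 12.05
SD(Q) = √12.05 ≈ 3.47

3.47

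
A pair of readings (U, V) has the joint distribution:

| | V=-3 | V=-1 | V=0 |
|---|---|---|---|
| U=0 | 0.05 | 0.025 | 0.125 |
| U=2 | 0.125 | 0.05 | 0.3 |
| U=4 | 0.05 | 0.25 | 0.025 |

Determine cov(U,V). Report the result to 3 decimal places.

E[U] = 2.25,  E[V] = -1
E[UV] = -2.45
cov(U,V) = E[UV] − E[U]E[V] = -2.45 − (2.25)(-1) = -0.2

-0.200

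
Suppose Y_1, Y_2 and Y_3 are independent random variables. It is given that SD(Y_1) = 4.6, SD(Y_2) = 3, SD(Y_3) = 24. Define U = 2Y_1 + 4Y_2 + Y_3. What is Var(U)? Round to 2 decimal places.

804.64

Var(Y_1) = 21.16, Var(Y_2) = 9, Var(Y_3) = 576
By independence, Var(U) = (2)²Var(Y_1) + (4)²Var(Y_2) + (1)²Var(Y_3)
= (2)²·21.16 + (4)²·9 + (1)²·576 = 804.64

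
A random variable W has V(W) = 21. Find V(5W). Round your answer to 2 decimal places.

525.00

V(5W) = (5)²·V(W) = 25·21 = 525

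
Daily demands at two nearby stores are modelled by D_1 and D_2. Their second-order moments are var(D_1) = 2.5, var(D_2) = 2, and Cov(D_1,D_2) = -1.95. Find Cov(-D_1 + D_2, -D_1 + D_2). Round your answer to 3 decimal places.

Cov(-D_1 + D_2, -D_1 + D_2) = (-1)(-1)var(D_1) + (1)(1)var(D_2) + [(-1)(1) + (1)(-1)]Cov(D_1,D_2)
= 1·2.5 + 1·2 + -2·-1.95 = 8.4

8.400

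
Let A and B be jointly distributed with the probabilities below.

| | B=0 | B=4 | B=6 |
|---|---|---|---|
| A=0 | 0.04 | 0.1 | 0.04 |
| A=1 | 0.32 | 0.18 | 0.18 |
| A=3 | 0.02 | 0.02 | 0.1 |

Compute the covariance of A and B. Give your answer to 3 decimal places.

0.408

E[A] = 1.1,  E[B] = 3.12
E[AB] = 3.84
cov(A,B) = E[AB] − E[A]E[B] = 3.84 − (1.1)(3.12) = 0.408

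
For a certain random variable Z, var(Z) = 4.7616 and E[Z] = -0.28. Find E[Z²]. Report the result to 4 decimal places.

E[Z²] = var(Z) + (E[Z])² = 4.7616 + (-0.28)² = 4.84

4.8400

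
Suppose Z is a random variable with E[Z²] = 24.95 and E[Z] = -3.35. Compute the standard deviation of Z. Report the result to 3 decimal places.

3.705

var(Z) = 24.95 − (-3.35)² = 13.7275
σ(Z) = √13.7275 ≈ 3.705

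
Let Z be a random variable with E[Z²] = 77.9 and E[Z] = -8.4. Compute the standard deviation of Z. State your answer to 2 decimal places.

2.71

Var(Z) = 77.9 − (-8.4)² = 7.34
σ(Z) = √7.34 ≈ 2.71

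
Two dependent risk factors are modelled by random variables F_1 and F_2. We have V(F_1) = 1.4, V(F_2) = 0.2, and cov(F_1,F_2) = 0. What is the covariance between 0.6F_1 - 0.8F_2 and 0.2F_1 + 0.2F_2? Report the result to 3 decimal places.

0.136

cov(0.6F_1 - 0.8F_2, 0.2F_1 + 0.2F_2) = (0.6)(0.2)V(F_1) + (-0.8)(0.2)V(F_2) + [(0.6)(0.2) + (-0.8)(0.2)]cov(F_1,F_2)
= 0.12·1.4 + -0.16·0.2 + -0.04·0 = 0.136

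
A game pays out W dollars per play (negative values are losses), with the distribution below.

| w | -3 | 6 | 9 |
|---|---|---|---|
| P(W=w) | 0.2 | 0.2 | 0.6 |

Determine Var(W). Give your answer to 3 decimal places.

21.600

E[W] = (-3)(0.2) + (6)(0.2) + (9)(0.6) = 6
E[W²] = (-3)²(0.2) + (6)²(0.2) + (9)²(0.6) = 57.6
Var(W) = E[W²] − (E[W])² = 57.6 − (6)² = 21.6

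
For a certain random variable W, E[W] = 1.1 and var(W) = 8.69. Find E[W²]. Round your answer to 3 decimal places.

E[W²] = var(W) + (E[W])² = 8.69 + (1.1)² = 9.9

9.900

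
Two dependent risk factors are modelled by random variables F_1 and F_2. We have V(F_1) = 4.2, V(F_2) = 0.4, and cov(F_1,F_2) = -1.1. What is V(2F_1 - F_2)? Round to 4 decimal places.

21.6000

V(2F_1 - F_2) = (2)²·V(F_1) + (-1)²·V(F_2) + 2·(2)·(-1)·cov(F_1,F_2)
= 4·4.2 + 1·0.4 + -4·-1.1 = 21.6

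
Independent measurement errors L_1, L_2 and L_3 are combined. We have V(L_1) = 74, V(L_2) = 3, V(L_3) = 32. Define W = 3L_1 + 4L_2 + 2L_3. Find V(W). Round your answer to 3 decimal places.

By independence, V(W) = (3)²V(L_1) + (4)²V(L_2) + (2)²V(L_3)
= (3)²·74 + (4)²·3 + (2)²·32 = 842

842.000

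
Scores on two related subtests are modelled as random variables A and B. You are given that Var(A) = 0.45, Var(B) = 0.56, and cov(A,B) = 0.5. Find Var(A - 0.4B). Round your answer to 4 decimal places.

Var(A - 0.4B) = (1)²·Var(A) + (-0.4)²·Var(B) + 2·(1)·(-0.4)·cov(A,B)
= 1·0.45 + 0.16·0.56 + -0.8·0.5 = 0.1396

0.1396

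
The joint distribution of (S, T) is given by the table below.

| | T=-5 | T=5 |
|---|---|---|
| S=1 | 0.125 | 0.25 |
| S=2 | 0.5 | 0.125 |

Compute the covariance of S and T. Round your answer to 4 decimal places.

E[S] = 1.625,  E[T] = -1.25
E[ST] = -3.125
Cov(S,T) = E[ST] − E[S]E[T] = -3.125 − (1.625)(-1.25) = -1.09375

-1.0938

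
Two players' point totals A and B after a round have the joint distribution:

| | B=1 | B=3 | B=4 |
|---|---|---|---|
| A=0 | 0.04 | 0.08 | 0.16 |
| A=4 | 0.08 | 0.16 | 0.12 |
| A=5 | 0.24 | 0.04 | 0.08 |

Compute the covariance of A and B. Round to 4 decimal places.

E[A] = 3.24,  E[B] = 2.64
E[AB] = 7.56
cov(A,B) = E[AB] − E[A]E[B] = 7.56 − (3.24)(2.64) = -0.9936

-0.9936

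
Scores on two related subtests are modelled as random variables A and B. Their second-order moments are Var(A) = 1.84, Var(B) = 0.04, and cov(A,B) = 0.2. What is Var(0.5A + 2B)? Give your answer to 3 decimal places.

Var(0.5A + 2B) = (0.5)²·Var(A) + (2)²·Var(B) + 2·(0.5)·(2)·cov(A,B)
= 0.25·1.84 + 4·0.04 + 2·0.2 = 1.02

1.020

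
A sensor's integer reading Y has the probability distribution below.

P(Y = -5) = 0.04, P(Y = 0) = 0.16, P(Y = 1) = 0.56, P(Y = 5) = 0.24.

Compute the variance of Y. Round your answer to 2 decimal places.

5.13

E[Y] = (-5)(0.04) + (0)(0.16) + (1)(0.56) + (5)(0.24) = 1.56
E[Y²] = (-5)²(0.04) + (0)²(0.16) + (1)²(0.56) + (5)²(0.24) = 7.56
var(Y) = E[Y²] − (E[Y])² = 7.56 − (1.56)² = 5.1264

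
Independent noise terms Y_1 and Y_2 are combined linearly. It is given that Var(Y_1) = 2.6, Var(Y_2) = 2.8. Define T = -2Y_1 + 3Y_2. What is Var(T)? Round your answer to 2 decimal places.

By independence, Var(T) = (-2)²Var(Y_1) + (3)²Var(Y_2)
= (-2)²·2.6 + (3)²·2.8 = 35.6

35.60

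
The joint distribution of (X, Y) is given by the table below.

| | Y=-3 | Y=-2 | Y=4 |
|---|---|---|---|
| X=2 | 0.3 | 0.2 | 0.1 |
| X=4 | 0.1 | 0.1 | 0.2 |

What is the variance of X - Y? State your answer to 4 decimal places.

E[X] = 2.8,  E[Y] = -0.6,  E[XY] = -0.6
V(X) = 8.8 − (2.8)² = 0.96;  V(Y) = 9.6 − (-0.6)² = 9.24
cov(X,Y) = -0.6 − (2.8)(-0.6) = 1.08
V(X - Y) = (1)²·0.96 + (-1)²·9.24 + 2·(1)·(-1)·1.08 = 8.04

8.0400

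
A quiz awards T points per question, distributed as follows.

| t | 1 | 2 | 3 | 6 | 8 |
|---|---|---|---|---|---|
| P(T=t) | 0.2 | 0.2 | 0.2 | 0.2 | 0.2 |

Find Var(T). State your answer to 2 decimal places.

E[T] = (1)(0.2) + (2)(0.2) + (3)(0.2) + (6)(0.2) + (8)(0.2) = 4
E[T²] = (1)²(0.2) + (2)²(0.2) + (3)²(0.2) + (6)²(0.2) + (8)²(0.2) = 22.8
Var(T) = E[T²] − (E[T])² = 22.8 − (4)² = 6.8

6.80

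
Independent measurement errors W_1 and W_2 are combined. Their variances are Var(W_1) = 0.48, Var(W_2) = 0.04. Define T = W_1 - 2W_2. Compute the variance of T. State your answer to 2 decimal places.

By independence, Var(T) = (1)²Var(W_1) + (-2)²Var(W_2)
= (1)²·0.48 + (-2)²·0.04 = 0.64

0.64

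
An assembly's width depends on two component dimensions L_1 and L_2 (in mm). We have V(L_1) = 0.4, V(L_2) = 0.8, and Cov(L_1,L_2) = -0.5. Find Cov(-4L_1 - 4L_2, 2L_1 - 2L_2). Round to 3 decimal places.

Cov(-4L_1 - 4L_2, 2L_1 - 2L_2) = (-4)(2)V(L_1) + (-4)(-2)V(L_2) + [(-4)(-2) + (-4)(2)]Cov(L_1,L_2)
= -8·0.4 + 8·0.8 + 0·-0.5 = 3.2

3.200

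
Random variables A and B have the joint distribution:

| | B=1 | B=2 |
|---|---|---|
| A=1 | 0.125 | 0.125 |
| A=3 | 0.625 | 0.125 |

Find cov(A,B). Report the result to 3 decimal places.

-0.125

E[A] = 2.5,  E[B] = 1.25
E[AB] = 3
cov(A,B) = E[AB] − E[A]E[B] = 3 − (2.5)(1.25) = -0.125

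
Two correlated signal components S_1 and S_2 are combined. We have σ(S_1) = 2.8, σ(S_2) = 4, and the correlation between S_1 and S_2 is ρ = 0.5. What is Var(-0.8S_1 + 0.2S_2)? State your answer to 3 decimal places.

3.866

Var(S_1) = (2.8)² = 7.84;  Var(S_2) = (4)² = 16
Cov(S_1,S_2) = ρ·σ(S_1)·σ(S_2) = 0.5·2.8·4 = 5.6
Var(-0.8S_1 + 0.2S_2) = (-0.8)²·Var(S_1) + (0.2)²·Var(S_2) + 2·(-0.8)·(0.2)·Cov(S_1,S_2)
= 0.64·7.84 + 0.04·16 + -0.32·5.6 = 3.8656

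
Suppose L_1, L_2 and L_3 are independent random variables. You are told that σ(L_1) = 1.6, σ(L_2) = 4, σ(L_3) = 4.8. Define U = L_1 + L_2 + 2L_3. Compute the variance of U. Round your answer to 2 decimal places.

110.72

Var(L_1) = 2.56, Var(L_2) = 16, Var(L_3) = 23.04
By independence, Var(U) = (1)²Var(L_1) + (1)²Var(L_2) + (2)²Var(L_3)
= (1)²·2.56 + (1)²·16 + (2)²·23.04 = 110.72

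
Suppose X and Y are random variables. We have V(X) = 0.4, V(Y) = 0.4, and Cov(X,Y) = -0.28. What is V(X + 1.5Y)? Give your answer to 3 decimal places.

V(X + 1.5Y) = (1)²·V(X) + (1.5)²·V(Y) + 2·(1)·(1.5)·Cov(X,Y)
= 1·0.4 + 2.25·0.4 + 3·-0.28 = 0.46

0.460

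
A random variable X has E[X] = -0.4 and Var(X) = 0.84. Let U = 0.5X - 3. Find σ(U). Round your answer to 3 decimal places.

Var(0.5X - 3) = (0.5)²·0.84 = 0.21
σ(U) = √0.21 ≈ 0.458

0.458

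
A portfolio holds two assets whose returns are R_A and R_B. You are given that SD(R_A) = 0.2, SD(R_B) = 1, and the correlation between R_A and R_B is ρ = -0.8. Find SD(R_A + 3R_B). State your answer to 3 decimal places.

2.843

var(R_A) = (0.2)² = 0.04;  var(R_B) = (1)² = 1
cov(R_A,R_B) = ρ·SD(R_A)·SD(R_B) = -0.8·0.2·1 = -0.16
var(R_A + 3R_B) = (1)²·var(R_A) + (3)²·var(R_B) + 2·(1)·(3)·cov(R_A,R_B)
= 1·0.04 + 9·1 + 6·-0.16 = 8.08
SD(R_A + 3R_B) = √8.08 ≈ 2.843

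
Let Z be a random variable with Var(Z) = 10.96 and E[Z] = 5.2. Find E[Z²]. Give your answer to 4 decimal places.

38.0000

E[Z²] = Var(Z) + (E[Z])² = 10.96 + (5.2)² = 38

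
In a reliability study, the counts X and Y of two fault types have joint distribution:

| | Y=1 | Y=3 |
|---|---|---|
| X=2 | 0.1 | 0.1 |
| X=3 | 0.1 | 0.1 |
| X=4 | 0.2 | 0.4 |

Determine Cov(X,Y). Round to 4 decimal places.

0.1200

E[X] = 3.4,  E[Y] = 2.2
E[XY] = 7.6
Cov(X,Y) = E[XY] − E[X]E[Y] = 7.6 − (3.4)(2.2) = 0.12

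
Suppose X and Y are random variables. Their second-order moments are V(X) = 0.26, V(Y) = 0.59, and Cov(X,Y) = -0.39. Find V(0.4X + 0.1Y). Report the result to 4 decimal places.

0.0163

V(0.4X + 0.1Y) = (0.4)²·V(X) + (0.1)²·V(Y) + 2·(0.4)·(0.1)·Cov(X,Y)
= 0.16·0.26 + 0.01·0.59 + 0.08·-0.39 = 0.0163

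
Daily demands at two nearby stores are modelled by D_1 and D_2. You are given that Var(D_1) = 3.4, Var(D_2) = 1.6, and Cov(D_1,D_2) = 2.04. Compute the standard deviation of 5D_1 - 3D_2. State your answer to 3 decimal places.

Var(5D_1 - 3D_2) = (5)²·Var(D_1) + (-3)²·Var(D_2) + 2·(5)·(-3)·Cov(D_1,D_2)
= 25·3.4 + 9·1.6 + -30·2.04 = 38.2
sd(5D_1 - 3D_2) = √38.2 ≈ 6.181

6.181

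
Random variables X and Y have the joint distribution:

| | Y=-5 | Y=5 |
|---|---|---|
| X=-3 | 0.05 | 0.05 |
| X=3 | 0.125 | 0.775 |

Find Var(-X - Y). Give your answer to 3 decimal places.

E[X] = 2.4,  E[Y] = 3.25,  E[XY] = 9.75
Var(X) = 9 − (2.4)² = 3.24;  Var(Y) = 25 − (3.25)² = 14.4375
cov(X,Y) = 9.75 − (2.4)(3.25) = 1.95
Var(-X - Y) = (-1)²·3.24 + (-1)²·14.4375 + 2·(-1)·(-1)·1.95 = 21.5775

21.578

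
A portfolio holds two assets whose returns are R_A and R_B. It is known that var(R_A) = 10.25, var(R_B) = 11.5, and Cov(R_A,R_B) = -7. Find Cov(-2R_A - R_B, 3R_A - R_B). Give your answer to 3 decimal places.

Cov(-2R_A - R_B, 3R_A - R_B) = (-2)(3)var(R_A) + (-1)(-1)var(R_B) + [(-2)(-1) + (-1)(3)]Cov(R_A,R_B)
= -6·10.25 + 1·11.5 + -1·-7 = -43

-43.000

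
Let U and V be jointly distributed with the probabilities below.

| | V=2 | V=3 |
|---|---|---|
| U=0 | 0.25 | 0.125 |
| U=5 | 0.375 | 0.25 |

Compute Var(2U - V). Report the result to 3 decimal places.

E[U] = 3.125,  E[V] = 2.375,  E[UV] = 7.5
Var(U) = 15.625 − (3.125)² = 5.859375;  Var(V) = 5.875 − (2.375)² = 0.234375
Cov(U,V) = 7.5 − (3.125)(2.375) = 0.078125
Var(2U - V) = (2)²·5.859375 + (-1)²·0.234375 + 2·(2)·(-1)·0.078125 = 23.359375

23.359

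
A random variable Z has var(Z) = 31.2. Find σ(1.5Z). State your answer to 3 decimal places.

8.379

var(1.5Z) = (1.5)²·31.2 = 70.2
σ(1.5Z) = √70.2 ≈ 8.379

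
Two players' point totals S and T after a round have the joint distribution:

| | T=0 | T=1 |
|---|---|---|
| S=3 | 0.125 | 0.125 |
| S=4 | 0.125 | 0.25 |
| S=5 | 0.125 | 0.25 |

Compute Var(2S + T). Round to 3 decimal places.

2.859

E[S] = 4.125,  E[T] = 0.625,  E[ST] = 2.625
Var(S) = 17.625 − (4.125)² = 0.609375;  Var(T) = 0.625 − (0.625)² = 0.234375
Cov(S,T) = 2.625 − (4.125)(0.625) = 0.046875
Var(2S + T) = (2)²·0.609375 + (1)²·0.234375 + 2·(2)·(1)·0.046875 = 2.859375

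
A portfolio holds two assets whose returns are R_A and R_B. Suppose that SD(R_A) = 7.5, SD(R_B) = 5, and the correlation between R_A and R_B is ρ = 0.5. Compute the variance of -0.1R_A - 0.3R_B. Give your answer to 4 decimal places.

3.9375

var(R_A) = (7.5)² = 56.25;  var(R_B) = (5)² = 25
Cov(R_A,R_B) = ρ·SD(R_A)·SD(R_B) = 0.5·7.5·5 = 18.75
var(-0.1R_A - 0.3R_B) = (-0.1)²·var(R_A) + (-0.3)²·var(R_B) + 2·(-0.1)·(-0.3)·Cov(R_A,R_B)
= 0.01·56.25 + 0.09·25 + 0.06·18.75 = 3.9375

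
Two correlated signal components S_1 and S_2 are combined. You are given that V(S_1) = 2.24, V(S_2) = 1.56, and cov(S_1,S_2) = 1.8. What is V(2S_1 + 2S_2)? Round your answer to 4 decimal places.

V(2S_1 + 2S_2) = (2)²·V(S_1) + (2)²·V(S_2) + 2·(2)·(2)·cov(S_1,S_2)
= 4·2.24 + 4·1.56 + 8·1.8 = 29.6

29.6000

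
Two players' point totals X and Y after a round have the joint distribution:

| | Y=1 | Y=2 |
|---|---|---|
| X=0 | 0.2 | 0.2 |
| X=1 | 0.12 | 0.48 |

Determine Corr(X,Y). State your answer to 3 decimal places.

0.315

E[X] = 0.6,  E[Y] = 1.68
E[XY] = 1.08
Cov(X,Y) = E[XY] − E[X]E[Y] = 1.08 − (0.6)(1.68) = 0.072
Var(X) = 0.24,  Var(Y) = 0.2176
ρ = 0.072 / √(0.24·0.2176) ≈ 0.315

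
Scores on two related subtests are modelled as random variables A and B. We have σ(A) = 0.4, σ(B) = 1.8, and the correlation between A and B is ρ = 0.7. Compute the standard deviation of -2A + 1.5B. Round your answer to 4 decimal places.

Var(A) = (0.4)² = 0.16;  Var(B) = (1.8)² = 3.24
Cov(A,B) = ρ·σ(A)·σ(B) = 0.7·0.4·1.8 = 0.504
Var(-2A + 1.5B) = (-2)²·Var(A) + (1.5)²·Var(B) + 2·(-2)·(1.5)·Cov(A,B)
= 4·0.16 + 2.25·3.24 + -6·0.504 = 4.906
σ(-2A + 1.5B) = √4.906 ≈ 2.2149

2.2149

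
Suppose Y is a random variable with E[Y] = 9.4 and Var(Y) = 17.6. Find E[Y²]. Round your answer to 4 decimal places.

105.9600

E[Y²] = Var(Y) + (E[Y])² = 17.6 + (9.4)² = 105.96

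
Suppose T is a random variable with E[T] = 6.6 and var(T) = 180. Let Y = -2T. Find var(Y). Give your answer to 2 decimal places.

var(-2T) = (-2)²·var(T) = 4·180 = 720

720.00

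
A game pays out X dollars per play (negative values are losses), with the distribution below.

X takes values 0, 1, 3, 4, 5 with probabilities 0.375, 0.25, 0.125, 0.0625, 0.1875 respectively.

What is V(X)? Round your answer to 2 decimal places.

3.78

E[X] = (0)(0.375) + (1)(0.25) + (3)(0.125) + (4)(0.0625) + (5)(0.1875) = 1.8125
E[X²] = (0)²(0.375) + (1)²(0.25) + (3)²(0.125) + (4)²(0.0625) + (5)²(0.1875) = 7.0625
V(X) = E[X²] − (E[X])² = 7.0625 − (1.8125)² = 3.77734375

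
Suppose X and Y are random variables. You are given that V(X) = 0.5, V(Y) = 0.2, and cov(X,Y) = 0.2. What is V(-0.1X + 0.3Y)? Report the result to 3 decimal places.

0.011

V(-0.1X + 0.3Y) = (-0.1)²·V(X) + (0.3)²·V(Y) + 2·(-0.1)·(0.3)·cov(X,Y)
= 0.01·0.5 + 0.09·0.2 + -0.06·0.2 = 0.011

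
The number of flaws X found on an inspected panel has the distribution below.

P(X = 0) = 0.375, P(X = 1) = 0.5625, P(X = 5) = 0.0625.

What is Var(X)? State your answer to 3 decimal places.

E[X] = (0)(0.375) + (1)(0.5625) + (5)(0.0625) = 0.875
E[X²] = (0)²(0.375) + (1)²(0.5625) + (5)²(0.0625) = 2.125
Var(X) = E[X²] − (E[X])² = 2.125 − (0.875)² = 1.359375

1.359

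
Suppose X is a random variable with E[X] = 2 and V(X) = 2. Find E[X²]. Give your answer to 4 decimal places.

E[X²] = V(X) + (E[X])² = 2 + (2)² = 6

6.0000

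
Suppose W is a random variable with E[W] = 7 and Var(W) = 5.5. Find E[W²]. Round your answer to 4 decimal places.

E[W²] = Var(W) + (E[W])² = 5.5 + (7)² = 54.5

54.5000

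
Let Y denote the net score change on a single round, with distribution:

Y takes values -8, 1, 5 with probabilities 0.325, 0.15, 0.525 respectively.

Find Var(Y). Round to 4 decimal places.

E[Y] = (-8)(0.325) + (1)(0.15) + (5)(0.525) = 0.175
E[Y²] = (-8)²(0.325) + (1)²(0.15) + (5)²(0.525) = 34.075
Var(Y) = E[Y²] − (E[Y])² = 34.075 − (0.175)² = 34.044375

34.0444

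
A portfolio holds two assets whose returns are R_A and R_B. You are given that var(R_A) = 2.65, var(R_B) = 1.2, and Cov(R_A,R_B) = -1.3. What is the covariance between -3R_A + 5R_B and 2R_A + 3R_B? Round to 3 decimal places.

0.800

Cov(-3R_A + 5R_B, 2R_A + 3R_B) = (-3)(2)var(R_A) + (5)(3)var(R_B) + [(-3)(3) + (5)(2)]Cov(R_A,R_B)
= -6·2.65 + 15·1.2 + 1·-1.3 = 0.8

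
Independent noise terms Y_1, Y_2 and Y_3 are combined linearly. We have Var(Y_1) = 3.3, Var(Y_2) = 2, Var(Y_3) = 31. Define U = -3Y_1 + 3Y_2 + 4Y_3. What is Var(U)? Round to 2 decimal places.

By independence, Var(U) = (-3)²Var(Y_1) + (3)²Var(Y_2) + (4)²Var(Y_3)
= (-3)²·3.3 + (3)²·2 + (4)²·31 = 543.7

543.70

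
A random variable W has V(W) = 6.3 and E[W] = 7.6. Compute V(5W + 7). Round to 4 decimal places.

157.5000

V(5W + 7) = (5)²·V(W) = 25·6.3 = 157.5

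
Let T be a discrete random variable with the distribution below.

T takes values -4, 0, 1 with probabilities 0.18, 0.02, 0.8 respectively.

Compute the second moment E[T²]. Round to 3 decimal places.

E[T²] = (-4)²(0.18) + (0)²(0.02) + (1)²(0.8) = 3.68

3.680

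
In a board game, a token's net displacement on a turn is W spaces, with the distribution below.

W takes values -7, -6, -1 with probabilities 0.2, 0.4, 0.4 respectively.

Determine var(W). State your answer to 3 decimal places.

E[W] = (-7)(0.2) + (-6)(0.4) + (-1)(0.4) = -4.2
E[W²] = (-7)²(0.2) + (-6)²(0.4) + (-1)²(0.4) = 24.6
var(W) = E[W²] − (E[W])² = 24.6 − (-4.2)² = 6.96

6.960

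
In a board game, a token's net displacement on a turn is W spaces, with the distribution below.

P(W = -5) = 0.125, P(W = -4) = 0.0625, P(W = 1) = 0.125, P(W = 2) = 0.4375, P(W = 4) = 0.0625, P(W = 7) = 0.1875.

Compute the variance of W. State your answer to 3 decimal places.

13.340

E[W] = (-5)(0.125) + (-4)(0.0625) + (1)(0.125) + (2)(0.4375) + (4)(0.0625) + (7)(0.1875) = 1.6875
E[W²] = (-5)²(0.125) + (-4)²(0.0625) + (1)²(0.125) + (2)²(0.4375) + (4)²(0.0625) + (7)²(0.1875) = 16.1875
Var(W) = E[W²] − (E[W])² = 16.1875 − (1.6875)² = 13.33984375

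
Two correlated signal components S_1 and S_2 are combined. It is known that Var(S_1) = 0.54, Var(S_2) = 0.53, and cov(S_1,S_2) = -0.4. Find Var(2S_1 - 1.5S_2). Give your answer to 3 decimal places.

Var(2S_1 - 1.5S_2) = (2)²·Var(S_1) + (-1.5)²·Var(S_2) + 2·(2)·(-1.5)·cov(S_1,S_2)
= 4·0.54 + 2.25·0.53 + -6·-0.4 = 5.7525

5.753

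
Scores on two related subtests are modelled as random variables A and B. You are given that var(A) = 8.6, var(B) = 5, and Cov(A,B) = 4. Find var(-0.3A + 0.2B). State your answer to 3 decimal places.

0.494

var(-0.3A + 0.2B) = (-0.3)²·var(A) + (0.2)²·var(B) + 2·(-0.3)·(0.2)·Cov(A,B)
= 0.09·8.6 + 0.04·5 + -0.12·4 = 0.494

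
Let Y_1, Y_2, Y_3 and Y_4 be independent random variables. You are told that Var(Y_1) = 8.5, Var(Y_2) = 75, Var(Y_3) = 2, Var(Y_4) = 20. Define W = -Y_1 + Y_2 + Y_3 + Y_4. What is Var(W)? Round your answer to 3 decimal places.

By independence, Var(W) = (-1)²Var(Y_1) + (1)²Var(Y_2) + (1)²Var(Y_3) + (1)²Var(Y_4)
= (-1)²·8.5 + (1)²·75 + (1)²·2 + (1)²·20 = 105.5

105.500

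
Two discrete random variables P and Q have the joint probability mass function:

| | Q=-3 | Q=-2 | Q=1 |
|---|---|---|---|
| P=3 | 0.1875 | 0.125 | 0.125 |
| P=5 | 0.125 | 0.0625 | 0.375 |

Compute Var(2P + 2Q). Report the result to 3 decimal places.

22.859

E[P] = 4.125,  E[Q] = -0.8125,  E[PQ] = -2.6875
Var(P) = 18 − (4.125)² = 0.984375;  Var(Q) = 4.0625 − (-0.8125)² = 3.40234375
cov(P,Q) = -2.6875 − (4.125)(-0.8125) = 0.6640625
Var(2P + 2Q) = (2)²·0.984375 + (2)²·3.40234375 + 2·(2)·(2)·0.6640625 = 22.859375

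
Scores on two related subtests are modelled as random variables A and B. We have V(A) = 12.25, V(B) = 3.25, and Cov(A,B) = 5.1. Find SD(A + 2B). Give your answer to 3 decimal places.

6.756

V(A + 2B) = (1)²·V(A) + (2)²·V(B) + 2·(1)·(2)·Cov(A,B)
= 1·12.25 + 4·3.25 + 4·5.1 = 45.65
SD(A + 2B) = √45.65 ≈ 6.756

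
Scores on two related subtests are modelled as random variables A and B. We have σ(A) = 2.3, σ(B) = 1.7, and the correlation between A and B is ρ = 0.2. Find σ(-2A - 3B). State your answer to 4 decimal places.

7.5202

Var(A) = (2.3)² = 5.29;  Var(B) = (1.7)² = 2.89
cov(A,B) = ρ·σ(A)·σ(B) = 0.2·2.3·1.7 = 0.782
Var(-2A - 3B) = (-2)²·Var(A) + (-3)²·Var(B) + 2·(-2)·(-3)·cov(A,B)
= 4·5.29 + 9·2.89 + 12·0.782 = 56.554
σ(-2A - 3B) = √56.554 ≈ 7.5202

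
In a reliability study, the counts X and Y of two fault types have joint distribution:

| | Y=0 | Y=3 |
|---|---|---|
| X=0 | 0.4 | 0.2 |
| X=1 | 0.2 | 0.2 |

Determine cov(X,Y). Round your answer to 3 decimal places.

E[X] = 0.4,  E[Y] = 1.2
E[XY] = 0.6
cov(X,Y) = E[XY] − E[X]E[Y] = 0.6 − (0.4)(1.2) = 0.12

0.120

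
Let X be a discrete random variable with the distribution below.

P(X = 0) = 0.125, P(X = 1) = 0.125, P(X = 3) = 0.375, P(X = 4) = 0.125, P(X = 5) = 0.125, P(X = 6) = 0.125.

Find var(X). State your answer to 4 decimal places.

3.3594

E[X] = (0)(0.125) + (1)(0.125) + (3)(0.375) + (4)(0.125) + (5)(0.125) + (6)(0.125) = 3.125
E[X²] = (0)²(0.125) + (1)²(0.125) + (3)²(0.375) + (4)²(0.125) + (5)²(0.125) + (6)²(0.125) = 13.125
var(X) = E[X²] − (E[X])² = 13.125 − (3.125)² = 3.359375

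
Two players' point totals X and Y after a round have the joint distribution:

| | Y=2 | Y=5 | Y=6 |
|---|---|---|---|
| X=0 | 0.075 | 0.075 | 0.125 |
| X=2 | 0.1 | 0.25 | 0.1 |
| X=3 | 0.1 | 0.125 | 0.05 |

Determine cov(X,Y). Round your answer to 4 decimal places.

-0.2013

E[X] = 1.725,  E[Y] = 4.45
E[XY] = 7.475
cov(X,Y) = E[XY] − E[X]E[Y] = 7.475 − (1.725)(4.45) = -0.20125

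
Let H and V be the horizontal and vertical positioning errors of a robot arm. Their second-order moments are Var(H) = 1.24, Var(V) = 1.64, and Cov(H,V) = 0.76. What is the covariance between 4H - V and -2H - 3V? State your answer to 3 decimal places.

Cov(4H - V, -2H - 3V) = (4)(-2)Var(H) + (-1)(-3)Var(V) + [(4)(-3) + (-1)(-2)]Cov(H,V)
= -8·1.24 + 3·1.64 + -10·0.76 = -12.6

-12.600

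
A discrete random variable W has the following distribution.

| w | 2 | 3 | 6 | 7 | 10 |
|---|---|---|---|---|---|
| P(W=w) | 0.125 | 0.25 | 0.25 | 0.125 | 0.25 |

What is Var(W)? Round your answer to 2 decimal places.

E[W] = (2)(0.125) + (3)(0.25) + (6)(0.25) + (7)(0.125) + (10)(0.25) = 5.875
E[W²] = (2)²(0.125) + (3)²(0.25) + (6)²(0.25) + (7)²(0.125) + (10)²(0.25) = 42.875
Var(W) = E[W²] − (E[W])² = 42.875 − (5.875)² = 8.359375

8.36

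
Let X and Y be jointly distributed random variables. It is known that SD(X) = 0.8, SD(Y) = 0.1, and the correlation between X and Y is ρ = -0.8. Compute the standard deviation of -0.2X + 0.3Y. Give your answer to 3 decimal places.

0.185

V(X) = (0.8)² = 0.64;  V(Y) = (0.1)² = 0.01
cov(X,Y) = ρ·SD(X)·SD(Y) = -0.8·0.8·0.1 = -0.064
V(-0.2X + 0.3Y) = (-0.2)²·V(X) + (0.3)²·V(Y) + 2·(-0.2)·(0.3)·cov(X,Y)
= 0.04·0.64 + 0.09·0.01 + -0.12·-0.064 = 0.03418
SD(-0.2X + 0.3Y) = √0.03418 ≈ 0.185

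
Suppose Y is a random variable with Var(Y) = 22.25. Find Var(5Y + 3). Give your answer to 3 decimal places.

556.250

Var(5Y + 3) = (5)²·Var(Y) = 25·22.25 = 556.25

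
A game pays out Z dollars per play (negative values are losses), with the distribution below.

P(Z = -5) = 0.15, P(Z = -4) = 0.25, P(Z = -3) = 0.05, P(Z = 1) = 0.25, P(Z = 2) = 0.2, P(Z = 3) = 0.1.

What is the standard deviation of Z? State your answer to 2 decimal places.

3.04

E[Z] = (-5)(0.15) + (-4)(0.25) + (-3)(0.05) + (1)(0.25) + (2)(0.2) + (3)(0.1) = -0.95
E[Z²] = (-5)²(0.15) + (-4)²(0.25) + (-3)²(0.05) + (1)²(0.25) + (2)²(0.2) + (3)²(0.1) = 10.15
Var(Z) = E[Z²] − (E[Z])² = 10.15 − (-0.95)² = 9.2475
sd(Z) = √9.2475 ≈ 3.04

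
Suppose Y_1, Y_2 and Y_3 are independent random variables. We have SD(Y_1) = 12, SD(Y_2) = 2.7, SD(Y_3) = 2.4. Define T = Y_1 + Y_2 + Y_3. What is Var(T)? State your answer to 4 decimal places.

157.0500

Var(Y_1) = 144, Var(Y_2) = 7.29, Var(Y_3) = 5.76
By independence, Var(T) = (1)²Var(Y_1) + (1)²Var(Y_2) + (1)²Var(Y_3)
= (1)²·144 + (1)²·7.29 + (1)²·5.76 = 157.05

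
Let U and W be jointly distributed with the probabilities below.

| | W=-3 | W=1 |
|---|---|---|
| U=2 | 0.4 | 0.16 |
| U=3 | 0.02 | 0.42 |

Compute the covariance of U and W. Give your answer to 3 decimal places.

0.659

E[U] = 2.44,  E[W] = -0.68
E[UW] = -1
Cov(U,W) = E[UW] − E[U]E[W] = -1 − (2.44)(-0.68) = 0.6592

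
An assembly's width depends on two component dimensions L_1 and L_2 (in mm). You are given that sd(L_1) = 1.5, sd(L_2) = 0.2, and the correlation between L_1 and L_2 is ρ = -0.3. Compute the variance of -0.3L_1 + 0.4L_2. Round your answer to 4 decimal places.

0.2305

Var(L_1) = (1.5)² = 2.25;  Var(L_2) = (0.2)² = 0.04
Cov(L_1,L_2) = ρ·sd(L_1)·sd(L_2) = -0.3·1.5·0.2 = -0.09
Var(-0.3L_1 + 0.4L_2) = (-0.3)²·Var(L_1) + (0.4)²·Var(L_2) + 2·(-0.3)·(0.4)·Cov(L_1,L_2)
= 0.09·2.25 + 0.16·0.04 + -0.24·-0.09 = 0.2305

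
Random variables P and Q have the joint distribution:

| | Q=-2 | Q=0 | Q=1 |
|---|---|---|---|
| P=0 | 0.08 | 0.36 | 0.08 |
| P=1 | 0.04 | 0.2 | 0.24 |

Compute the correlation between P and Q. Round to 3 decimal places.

0.273

E[P] = 0.48,  E[Q] = 0.08
E[PQ] = 0.16
Cov(P,Q) = E[PQ] − E[P]E[Q] = 0.16 − (0.48)(0.08) = 0.1216
Var(P) = 0.2496,  Var(Q) = 0.7936
ρ = 0.1216 / √(0.2496·0.7936) ≈ 0.273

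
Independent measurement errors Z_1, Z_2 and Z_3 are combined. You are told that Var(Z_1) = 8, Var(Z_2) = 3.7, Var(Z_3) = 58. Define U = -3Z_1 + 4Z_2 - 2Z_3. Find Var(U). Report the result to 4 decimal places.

363.2000

By independence, Var(U) = (-3)²Var(Z_1) + (4)²Var(Z_2) + (-2)²Var(Z_3)
= (-3)²·8 + (4)²·3.7 + (-2)²·58 = 363.2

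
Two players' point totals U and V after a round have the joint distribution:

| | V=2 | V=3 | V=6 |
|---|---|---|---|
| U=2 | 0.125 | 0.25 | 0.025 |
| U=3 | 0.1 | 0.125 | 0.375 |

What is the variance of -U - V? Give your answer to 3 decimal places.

3.994

E[U] = 2.6,  E[V] = 3.975,  E[UV] = 10.775
Var(U) = 7 − (2.6)² = 0.24;  Var(V) = 18.675 − (3.975)² = 2.874375
Cov(U,V) = 10.775 − (2.6)(3.975) = 0.44
Var(-U - V) = (-1)²·0.24 + (-1)²·2.874375 + 2·(-1)·(-1)·0.44 = 3.994375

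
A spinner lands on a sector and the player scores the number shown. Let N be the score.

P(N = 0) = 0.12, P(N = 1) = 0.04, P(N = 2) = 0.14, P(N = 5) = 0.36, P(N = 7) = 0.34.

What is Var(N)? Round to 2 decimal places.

E[N] = (0)(0.12) + (1)(0.04) + (2)(0.14) + (5)(0.36) + (7)(0.34) = 4.5
E[N²] = (0)²(0.12) + (1)²(0.04) + (2)²(0.14) + (5)²(0.36) + (7)²(0.34) = 26.26
Var(N) = E[N²] − (E[N])² = 26.26 − (4.5)² = 6.01

6.01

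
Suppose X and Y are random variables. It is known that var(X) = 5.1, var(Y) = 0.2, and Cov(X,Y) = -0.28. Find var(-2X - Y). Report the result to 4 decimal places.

19.4800

var(-2X - Y) = (-2)²·var(X) + (-1)²·var(Y) + 2·(-2)·(-1)·Cov(X,Y)
= 4·5.1 + 1·0.2 + 4·-0.28 = 19.48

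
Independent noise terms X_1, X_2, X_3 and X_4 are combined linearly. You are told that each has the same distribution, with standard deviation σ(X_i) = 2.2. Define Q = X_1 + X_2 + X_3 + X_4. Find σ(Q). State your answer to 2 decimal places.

V(X_i) = (2.2)² = 4.84
By independence, V(Q) = (1)²V(X_1) + (1)²V(X_2) + (1)²V(X_3) + (1)²V(X_4)
= (1)²·4.84 + (1)²·4.84 + (1)²·4.84 + (1)²·4.84 = 19.36
σ(Q) = √19.36 ≈ 4.40

4.40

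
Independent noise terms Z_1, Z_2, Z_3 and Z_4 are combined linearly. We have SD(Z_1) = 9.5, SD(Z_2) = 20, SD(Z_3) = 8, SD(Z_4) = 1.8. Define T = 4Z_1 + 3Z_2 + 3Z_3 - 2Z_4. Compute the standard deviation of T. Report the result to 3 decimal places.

75.053

Var(Z_1) = 90.25, Var(Z_2) = 400, Var(Z_3) = 64, Var(Z_4) = 3.24
By independence, Var(T) = (4)²Var(Z_1) + (3)²Var(Z_2) + (3)²Var(Z_3) + (-2)²Var(Z_4)
= (4)²·90.25 + (3)²·400 + (3)²·64 + (-2)²·3.24 = 5632.96
SD(T) = √5632.96 ≈ 75.053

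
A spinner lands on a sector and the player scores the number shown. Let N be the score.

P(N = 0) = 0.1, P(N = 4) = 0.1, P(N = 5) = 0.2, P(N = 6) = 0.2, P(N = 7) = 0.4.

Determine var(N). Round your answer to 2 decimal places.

E[N] = (0)(0.1) + (4)(0.1) + (5)(0.2) + (6)(0.2) + (7)(0.4) = 5.4
E[N²] = (0)²(0.1) + (4)²(0.1) + (5)²(0.2) + (6)²(0.2) + (7)²(0.4) = 33.4
var(N) = E[N²] − (E[N])² = 33.4 − (5.4)² = 4.24

4.24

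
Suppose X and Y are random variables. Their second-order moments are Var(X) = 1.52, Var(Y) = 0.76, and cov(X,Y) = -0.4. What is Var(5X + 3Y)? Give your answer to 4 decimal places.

Var(5X + 3Y) = (5)²·Var(X) + (3)²·Var(Y) + 2·(5)·(3)·cov(X,Y)
= 25·1.52 + 9·0.76 + 30·-0.4 = 32.84

32.8400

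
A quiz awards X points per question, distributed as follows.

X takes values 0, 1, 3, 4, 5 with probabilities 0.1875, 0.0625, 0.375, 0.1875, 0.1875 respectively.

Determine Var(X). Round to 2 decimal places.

E[X] = (0)(0.1875) + (1)(0.0625) + (3)(0.375) + (4)(0.1875) + (5)(0.1875) = 2.875
E[X²] = (0)²(0.1875) + (1)²(0.0625) + (3)²(0.375) + (4)²(0.1875) + (5)²(0.1875) = 11.125
Var(X) = E[X²] − (E[X])² = 11.125 − (2.875)² = 2.859375

2.86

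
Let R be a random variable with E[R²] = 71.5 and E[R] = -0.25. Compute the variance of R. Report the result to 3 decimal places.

71.438

var(R) = 71.5 − (-0.25)² = 71.4375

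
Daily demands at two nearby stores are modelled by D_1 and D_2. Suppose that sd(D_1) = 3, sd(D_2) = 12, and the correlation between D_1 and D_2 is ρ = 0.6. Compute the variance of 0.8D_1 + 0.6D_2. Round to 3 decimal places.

var(D_1) = (3)² = 9;  var(D_2) = (12)² = 144
cov(D_1,D_2) = ρ·sd(D_1)·sd(D_2) = 0.6·3·12 = 21.6
var(0.8D_1 + 0.6D_2) = (0.8)²·var(D_1) + (0.6)²·var(D_2) + 2·(0.8)·(0.6)·cov(D_1,D_2)
= 0.64·9 + 0.36·144 + 0.96·21.6 = 78.336

78.336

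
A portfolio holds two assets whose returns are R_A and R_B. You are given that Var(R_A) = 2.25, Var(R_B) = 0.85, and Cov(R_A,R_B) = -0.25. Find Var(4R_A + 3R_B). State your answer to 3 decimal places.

37.650

Var(4R_A + 3R_B) = (4)²·Var(R_A) + (3)²·Var(R_B) + 2·(4)·(3)·Cov(R_A,R_B)
= 16·2.25 + 9·0.85 + 24·-0.25 = 37.65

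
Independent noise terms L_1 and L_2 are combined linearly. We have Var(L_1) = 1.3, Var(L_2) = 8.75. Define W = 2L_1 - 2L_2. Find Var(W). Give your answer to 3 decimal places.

By independence, Var(W) = (2)²Var(L_1) + (-2)²Var(L_2)
= (2)²·1.3 + (-2)²·8.75 = 40.2

40.200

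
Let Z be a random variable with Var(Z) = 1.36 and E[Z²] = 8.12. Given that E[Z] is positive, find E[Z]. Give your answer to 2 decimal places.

2.60

(E[Z])² = E[Z²] − Var(Z) = 8.12 − 1.36 = 6.76
E[Z] = √6.76 = 2.6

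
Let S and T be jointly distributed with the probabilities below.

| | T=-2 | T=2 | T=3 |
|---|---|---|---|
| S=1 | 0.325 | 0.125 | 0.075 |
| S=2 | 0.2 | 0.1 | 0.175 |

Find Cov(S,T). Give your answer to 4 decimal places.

E[S] = 1.475,  E[T] = 0.15
E[ST] = 0.475
Cov(S,T) = E[ST] − E[S]E[T] = 0.475 − (1.475)(0.15) = 0.25375

0.2538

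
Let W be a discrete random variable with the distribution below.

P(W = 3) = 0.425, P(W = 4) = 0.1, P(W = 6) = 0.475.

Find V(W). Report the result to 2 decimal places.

E[W] = (3)(0.425) + (4)(0.1) + (6)(0.475) = 4.525
E[W²] = (3)²(0.425) + (4)²(0.1) + (6)²(0.475) = 22.525
V(W) = E[W²] − (E[W])² = 22.525 − (4.525)² = 2.049375

2.05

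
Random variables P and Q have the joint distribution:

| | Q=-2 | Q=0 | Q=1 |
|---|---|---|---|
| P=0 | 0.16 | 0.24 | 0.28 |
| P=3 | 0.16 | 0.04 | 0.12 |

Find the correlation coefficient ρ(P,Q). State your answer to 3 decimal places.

E[P] = 0.96,  E[Q] = -0.24
E[PQ] = -0.6
Cov(P,Q) = E[PQ] − E[P]E[Q] = -0.6 − (0.96)(-0.24) = -0.3696
Var(P) = 1.9584,  Var(Q) = 1.6224
ρ = -0.3696 / √(1.9584·1.6224) ≈ -0.207

-0.207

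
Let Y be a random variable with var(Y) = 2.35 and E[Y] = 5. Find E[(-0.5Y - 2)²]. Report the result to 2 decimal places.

E[-0.5Y - 2] = -0.5·5 − 2 = -4.5
var(-0.5Y - 2) = (-0.5)²·2.35 = 0.5875
E[(-0.5Y - 2)²] = var((-0.5Y - 2)) + (E[(-0.5Y - 2)])² = 0.5875 + (-4.5)² = 20.8375

20.84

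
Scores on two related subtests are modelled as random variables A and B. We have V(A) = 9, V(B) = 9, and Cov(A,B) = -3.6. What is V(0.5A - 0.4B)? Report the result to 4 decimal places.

V(0.5A - 0.4B) = (0.5)²·V(A) + (-0.4)²·V(B) + 2·(0.5)·(-0.4)·Cov(A,B)
= 0.25·9 + 0.16·9 + -0.4·-3.6 = 5.13

5.1300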